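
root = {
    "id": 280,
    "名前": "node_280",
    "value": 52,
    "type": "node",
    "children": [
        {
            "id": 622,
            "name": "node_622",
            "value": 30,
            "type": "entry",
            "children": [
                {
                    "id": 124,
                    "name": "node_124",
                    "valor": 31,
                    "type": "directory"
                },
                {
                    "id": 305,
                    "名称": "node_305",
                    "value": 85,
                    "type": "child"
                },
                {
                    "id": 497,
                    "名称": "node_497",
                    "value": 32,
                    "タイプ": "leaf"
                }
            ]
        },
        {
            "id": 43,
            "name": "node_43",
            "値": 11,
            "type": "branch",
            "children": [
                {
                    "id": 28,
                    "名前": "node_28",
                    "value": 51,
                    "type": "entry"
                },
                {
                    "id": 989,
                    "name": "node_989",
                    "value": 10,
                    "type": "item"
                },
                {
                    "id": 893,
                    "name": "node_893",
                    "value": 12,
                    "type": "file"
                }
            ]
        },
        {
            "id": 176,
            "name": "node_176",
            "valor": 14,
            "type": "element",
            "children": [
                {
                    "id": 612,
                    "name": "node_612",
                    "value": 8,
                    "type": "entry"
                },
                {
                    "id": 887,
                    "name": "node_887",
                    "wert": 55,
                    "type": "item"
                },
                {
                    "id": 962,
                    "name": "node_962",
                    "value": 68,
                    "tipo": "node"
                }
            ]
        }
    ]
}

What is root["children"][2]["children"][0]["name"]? "node_612"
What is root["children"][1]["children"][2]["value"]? 12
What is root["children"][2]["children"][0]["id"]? 612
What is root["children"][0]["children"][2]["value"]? 32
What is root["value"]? 52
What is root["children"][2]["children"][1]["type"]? "item"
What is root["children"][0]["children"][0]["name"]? "node_124"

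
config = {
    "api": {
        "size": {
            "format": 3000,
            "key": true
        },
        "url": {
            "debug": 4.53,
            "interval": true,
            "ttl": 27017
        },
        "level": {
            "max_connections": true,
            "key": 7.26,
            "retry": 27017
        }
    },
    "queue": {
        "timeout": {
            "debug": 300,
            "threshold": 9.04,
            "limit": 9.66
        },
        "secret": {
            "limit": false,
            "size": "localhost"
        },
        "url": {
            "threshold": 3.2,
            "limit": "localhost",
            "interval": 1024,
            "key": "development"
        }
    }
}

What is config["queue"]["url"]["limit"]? "localhost"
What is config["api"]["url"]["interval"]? True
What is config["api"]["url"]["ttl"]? 27017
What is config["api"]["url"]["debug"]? 4.53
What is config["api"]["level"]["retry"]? 27017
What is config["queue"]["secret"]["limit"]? False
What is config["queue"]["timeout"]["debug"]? 300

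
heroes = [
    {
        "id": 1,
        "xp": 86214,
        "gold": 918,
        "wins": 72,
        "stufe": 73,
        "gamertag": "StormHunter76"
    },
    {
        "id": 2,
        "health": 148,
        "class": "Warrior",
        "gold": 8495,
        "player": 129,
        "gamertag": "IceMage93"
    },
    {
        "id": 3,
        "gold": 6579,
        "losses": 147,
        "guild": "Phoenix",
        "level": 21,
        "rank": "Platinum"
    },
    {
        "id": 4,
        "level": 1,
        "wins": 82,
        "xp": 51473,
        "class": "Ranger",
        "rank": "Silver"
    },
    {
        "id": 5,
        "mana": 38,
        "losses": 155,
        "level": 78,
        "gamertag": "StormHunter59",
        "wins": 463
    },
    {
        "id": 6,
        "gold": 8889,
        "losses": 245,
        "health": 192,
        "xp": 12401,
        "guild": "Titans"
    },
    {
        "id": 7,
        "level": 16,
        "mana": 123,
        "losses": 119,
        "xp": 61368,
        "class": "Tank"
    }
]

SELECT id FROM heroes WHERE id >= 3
[3, 4, 5, 6, 7]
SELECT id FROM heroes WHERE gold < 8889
[1, 2, 3]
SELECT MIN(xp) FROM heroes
12401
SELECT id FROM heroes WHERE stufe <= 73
[1]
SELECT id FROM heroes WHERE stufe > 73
[]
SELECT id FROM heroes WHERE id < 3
[1, 2]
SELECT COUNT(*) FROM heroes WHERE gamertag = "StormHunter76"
1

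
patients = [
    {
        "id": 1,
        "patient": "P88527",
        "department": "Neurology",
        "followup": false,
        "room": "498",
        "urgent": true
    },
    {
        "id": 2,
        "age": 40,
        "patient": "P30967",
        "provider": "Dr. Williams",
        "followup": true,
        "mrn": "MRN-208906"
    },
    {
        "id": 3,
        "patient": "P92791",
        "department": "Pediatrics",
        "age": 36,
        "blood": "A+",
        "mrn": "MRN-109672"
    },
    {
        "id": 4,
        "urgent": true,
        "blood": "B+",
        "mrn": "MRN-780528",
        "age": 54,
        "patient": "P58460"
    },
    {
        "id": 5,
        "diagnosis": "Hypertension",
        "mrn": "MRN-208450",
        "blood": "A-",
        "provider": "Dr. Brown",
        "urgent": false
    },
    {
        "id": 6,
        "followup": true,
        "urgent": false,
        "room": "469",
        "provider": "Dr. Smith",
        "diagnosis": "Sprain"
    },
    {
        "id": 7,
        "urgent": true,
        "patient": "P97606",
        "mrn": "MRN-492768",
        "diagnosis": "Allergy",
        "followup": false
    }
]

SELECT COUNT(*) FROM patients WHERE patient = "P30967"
1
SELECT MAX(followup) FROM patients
True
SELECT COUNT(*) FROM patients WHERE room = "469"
1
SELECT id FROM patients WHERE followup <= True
[1, 2, 6, 7]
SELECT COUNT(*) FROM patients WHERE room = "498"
1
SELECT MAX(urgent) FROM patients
True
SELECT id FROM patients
[1, 2, 3, 4, 5, 6, 7]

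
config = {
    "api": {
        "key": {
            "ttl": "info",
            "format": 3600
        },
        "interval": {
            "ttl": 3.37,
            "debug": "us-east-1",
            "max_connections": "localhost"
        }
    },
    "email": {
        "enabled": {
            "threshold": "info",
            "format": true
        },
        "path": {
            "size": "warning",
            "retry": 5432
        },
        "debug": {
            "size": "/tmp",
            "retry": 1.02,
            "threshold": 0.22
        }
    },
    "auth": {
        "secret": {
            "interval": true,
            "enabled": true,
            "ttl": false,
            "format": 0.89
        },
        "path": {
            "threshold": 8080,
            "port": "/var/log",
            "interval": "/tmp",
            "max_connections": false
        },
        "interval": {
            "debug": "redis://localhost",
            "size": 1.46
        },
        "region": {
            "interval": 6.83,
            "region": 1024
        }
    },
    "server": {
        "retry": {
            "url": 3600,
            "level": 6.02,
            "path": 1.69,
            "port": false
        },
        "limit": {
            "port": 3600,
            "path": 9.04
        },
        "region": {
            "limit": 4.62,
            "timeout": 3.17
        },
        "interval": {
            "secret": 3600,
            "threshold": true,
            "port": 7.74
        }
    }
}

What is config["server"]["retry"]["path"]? 1.69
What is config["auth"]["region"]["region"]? 1024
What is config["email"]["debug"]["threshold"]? 0.22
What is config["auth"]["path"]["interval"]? "/tmp"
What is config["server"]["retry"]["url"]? 3600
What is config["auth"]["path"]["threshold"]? 8080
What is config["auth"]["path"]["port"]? "/var/log"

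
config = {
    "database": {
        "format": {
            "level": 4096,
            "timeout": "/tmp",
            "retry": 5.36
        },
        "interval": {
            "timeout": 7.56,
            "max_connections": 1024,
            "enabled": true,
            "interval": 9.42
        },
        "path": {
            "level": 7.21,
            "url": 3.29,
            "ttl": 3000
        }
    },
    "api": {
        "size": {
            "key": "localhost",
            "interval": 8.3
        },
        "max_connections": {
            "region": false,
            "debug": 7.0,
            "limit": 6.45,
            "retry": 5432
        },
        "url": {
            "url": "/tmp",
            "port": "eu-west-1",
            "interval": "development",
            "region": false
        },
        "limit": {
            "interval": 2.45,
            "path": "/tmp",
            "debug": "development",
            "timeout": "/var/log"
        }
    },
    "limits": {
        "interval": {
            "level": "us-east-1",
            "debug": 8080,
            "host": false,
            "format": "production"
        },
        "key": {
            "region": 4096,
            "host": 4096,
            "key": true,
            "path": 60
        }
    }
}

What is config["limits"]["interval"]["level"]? "us-east-1"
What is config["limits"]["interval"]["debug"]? 8080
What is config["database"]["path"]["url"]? 3.29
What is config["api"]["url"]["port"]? "eu-west-1"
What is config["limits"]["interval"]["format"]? "production"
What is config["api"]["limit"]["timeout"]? "/var/log"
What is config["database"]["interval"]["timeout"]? 7.56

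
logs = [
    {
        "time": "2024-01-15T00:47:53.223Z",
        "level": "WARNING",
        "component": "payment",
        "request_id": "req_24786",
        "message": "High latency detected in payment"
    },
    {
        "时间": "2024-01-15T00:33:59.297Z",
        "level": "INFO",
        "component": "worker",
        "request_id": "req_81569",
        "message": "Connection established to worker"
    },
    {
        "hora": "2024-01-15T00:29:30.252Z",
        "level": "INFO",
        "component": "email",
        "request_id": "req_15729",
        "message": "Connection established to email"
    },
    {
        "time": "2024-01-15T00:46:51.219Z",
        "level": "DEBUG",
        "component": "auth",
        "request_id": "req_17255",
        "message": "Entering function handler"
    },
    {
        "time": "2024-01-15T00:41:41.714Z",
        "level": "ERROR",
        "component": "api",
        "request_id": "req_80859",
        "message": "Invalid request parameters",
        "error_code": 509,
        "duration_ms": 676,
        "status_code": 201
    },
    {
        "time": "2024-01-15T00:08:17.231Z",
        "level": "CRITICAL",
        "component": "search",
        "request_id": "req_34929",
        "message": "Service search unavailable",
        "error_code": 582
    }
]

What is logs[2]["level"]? "INFO"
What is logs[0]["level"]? "WARNING"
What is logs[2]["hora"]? "2024-01-15T00:29:30.252Z"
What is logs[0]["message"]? "High latency detected in payment"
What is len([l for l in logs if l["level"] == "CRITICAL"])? 1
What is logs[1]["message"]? "Connection established to worker"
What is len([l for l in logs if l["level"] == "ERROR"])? 1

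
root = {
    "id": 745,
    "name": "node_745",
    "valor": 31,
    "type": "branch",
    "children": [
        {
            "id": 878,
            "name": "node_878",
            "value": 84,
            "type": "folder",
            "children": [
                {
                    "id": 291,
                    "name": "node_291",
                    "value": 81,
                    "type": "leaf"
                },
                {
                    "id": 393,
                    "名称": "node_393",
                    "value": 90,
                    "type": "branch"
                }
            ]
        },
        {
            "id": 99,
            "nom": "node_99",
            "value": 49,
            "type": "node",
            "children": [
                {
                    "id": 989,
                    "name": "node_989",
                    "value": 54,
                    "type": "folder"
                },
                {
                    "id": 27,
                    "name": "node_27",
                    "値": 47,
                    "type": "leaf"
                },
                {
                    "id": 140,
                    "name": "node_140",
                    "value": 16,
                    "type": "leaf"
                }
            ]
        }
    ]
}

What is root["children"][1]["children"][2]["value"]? 16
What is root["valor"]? 31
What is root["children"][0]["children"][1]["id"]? 393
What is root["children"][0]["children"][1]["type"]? "branch"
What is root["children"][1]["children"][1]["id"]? 27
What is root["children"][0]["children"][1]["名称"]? "node_393"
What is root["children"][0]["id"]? 878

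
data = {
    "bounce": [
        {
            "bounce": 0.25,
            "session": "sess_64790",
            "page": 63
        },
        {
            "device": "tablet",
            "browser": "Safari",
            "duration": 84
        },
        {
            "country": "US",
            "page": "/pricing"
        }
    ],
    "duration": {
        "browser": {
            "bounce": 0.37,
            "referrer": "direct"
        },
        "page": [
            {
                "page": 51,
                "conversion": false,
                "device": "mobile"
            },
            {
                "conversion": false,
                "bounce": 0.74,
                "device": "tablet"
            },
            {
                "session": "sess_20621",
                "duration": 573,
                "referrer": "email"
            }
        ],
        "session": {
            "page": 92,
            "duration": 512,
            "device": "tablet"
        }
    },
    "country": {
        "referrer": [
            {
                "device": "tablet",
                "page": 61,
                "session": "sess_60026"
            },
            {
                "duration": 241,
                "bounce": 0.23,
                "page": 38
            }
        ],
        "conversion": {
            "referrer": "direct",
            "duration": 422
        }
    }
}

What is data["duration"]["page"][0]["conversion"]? False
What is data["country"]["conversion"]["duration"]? 422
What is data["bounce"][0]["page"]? 63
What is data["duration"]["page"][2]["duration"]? 573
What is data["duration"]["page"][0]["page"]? 51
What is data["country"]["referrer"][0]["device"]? "tablet"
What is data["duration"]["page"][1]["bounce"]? 0.74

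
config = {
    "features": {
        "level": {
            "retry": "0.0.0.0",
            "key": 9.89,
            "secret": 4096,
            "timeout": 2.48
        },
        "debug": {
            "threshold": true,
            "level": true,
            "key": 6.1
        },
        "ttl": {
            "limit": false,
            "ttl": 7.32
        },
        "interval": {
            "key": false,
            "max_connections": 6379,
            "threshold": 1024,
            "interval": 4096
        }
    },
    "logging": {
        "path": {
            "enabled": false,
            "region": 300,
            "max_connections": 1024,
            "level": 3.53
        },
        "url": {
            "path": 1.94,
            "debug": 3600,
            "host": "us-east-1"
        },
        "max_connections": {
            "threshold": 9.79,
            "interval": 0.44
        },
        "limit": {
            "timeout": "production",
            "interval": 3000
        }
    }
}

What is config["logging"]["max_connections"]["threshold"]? 9.79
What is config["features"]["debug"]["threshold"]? True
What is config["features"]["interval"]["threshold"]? 1024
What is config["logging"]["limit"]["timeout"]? "production"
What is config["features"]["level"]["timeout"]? 2.48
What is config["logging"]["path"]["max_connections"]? 1024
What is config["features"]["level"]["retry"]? "0.0.0.0"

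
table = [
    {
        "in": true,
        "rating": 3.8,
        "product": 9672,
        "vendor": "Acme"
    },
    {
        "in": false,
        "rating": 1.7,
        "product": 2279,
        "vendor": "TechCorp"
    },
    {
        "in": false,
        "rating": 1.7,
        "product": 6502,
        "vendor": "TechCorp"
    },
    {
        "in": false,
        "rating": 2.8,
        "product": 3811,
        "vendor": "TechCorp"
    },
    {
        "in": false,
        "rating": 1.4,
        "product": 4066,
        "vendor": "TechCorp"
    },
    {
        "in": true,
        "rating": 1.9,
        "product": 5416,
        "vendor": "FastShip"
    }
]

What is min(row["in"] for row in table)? False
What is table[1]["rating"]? 1.7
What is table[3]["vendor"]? "TechCorp"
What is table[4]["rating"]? 1.4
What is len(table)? 6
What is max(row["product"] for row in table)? 9672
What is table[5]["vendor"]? "FastShip"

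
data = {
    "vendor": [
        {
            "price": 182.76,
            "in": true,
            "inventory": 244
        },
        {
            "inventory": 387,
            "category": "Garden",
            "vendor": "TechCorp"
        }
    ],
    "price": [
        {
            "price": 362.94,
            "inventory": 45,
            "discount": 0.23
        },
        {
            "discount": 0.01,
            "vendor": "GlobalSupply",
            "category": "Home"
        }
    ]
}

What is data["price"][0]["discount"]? 0.23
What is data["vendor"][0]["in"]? True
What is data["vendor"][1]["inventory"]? 387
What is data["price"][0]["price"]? 362.94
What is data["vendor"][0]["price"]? 182.76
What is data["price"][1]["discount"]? 0.01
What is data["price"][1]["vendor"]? "GlobalSupply"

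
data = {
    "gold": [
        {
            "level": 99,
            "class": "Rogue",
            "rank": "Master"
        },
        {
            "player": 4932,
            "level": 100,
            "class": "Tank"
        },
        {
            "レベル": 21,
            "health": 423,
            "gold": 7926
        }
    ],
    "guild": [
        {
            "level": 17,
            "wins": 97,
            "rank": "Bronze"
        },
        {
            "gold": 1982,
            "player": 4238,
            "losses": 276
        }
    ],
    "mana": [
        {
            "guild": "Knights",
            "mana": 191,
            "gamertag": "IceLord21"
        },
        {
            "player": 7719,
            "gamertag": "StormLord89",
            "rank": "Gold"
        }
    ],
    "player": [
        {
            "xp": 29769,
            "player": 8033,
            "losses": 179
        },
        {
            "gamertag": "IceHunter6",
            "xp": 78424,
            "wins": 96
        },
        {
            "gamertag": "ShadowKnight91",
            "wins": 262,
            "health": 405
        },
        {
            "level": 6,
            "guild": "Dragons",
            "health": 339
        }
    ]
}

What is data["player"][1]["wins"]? 96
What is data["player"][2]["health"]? 405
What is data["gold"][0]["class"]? "Rogue"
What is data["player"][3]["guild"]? "Dragons"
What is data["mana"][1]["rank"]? "Gold"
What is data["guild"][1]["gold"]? 1982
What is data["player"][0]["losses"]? 179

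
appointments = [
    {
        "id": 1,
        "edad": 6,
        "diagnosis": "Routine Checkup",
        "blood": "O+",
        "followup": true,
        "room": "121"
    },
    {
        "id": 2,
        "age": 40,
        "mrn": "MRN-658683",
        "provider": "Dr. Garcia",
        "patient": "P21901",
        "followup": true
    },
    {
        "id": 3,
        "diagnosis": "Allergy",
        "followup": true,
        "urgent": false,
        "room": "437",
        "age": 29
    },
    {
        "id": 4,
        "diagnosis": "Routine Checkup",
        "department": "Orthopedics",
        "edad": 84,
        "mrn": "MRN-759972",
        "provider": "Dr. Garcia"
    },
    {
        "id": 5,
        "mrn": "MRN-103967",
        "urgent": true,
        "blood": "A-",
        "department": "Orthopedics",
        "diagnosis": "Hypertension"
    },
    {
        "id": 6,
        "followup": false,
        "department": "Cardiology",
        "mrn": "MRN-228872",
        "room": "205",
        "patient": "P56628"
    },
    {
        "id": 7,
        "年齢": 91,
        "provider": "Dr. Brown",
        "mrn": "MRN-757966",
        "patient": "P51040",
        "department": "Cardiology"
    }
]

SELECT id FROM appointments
[1, 2, 3, 4, 5, 6, 7]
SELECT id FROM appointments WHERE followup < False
[]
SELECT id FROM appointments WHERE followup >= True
[1, 2, 3]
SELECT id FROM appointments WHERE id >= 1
[1, 2, 3, 4, 5, 6, 7]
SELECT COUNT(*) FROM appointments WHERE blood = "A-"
1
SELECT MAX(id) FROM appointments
7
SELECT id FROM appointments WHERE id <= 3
[1, 2, 3]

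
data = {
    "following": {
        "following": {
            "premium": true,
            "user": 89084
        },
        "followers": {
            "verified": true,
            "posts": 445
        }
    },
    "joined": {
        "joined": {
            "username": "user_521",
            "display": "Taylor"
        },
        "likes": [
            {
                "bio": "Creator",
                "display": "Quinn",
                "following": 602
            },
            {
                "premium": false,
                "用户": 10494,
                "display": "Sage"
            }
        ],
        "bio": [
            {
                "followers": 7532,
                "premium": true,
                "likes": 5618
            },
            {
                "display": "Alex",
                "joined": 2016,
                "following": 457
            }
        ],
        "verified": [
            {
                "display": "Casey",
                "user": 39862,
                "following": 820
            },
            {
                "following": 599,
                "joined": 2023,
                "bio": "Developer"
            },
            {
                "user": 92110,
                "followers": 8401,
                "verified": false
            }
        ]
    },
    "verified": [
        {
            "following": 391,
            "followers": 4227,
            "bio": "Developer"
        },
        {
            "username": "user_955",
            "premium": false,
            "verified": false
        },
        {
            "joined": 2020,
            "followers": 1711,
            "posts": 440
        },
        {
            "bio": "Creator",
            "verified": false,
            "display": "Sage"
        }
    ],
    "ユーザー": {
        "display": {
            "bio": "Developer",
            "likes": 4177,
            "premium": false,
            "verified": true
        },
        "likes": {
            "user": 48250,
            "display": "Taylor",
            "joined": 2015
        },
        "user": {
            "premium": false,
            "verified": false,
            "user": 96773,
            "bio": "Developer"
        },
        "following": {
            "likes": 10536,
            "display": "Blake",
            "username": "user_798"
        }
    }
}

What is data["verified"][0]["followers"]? 4227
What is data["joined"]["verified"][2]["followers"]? 8401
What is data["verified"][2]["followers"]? 1711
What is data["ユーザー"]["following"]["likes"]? 10536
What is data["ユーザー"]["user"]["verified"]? False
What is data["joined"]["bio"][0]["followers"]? 7532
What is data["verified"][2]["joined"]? 2020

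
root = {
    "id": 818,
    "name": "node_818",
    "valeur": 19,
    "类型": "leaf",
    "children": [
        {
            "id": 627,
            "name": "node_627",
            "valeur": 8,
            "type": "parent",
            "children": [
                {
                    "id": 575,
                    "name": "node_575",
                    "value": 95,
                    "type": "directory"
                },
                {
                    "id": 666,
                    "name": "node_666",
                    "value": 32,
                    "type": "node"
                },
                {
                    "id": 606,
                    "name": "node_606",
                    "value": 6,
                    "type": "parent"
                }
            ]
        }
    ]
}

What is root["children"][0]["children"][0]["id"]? 575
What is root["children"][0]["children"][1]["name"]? "node_666"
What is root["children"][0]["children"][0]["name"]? "node_575"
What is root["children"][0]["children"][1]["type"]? "node"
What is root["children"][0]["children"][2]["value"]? 6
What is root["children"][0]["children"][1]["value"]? 32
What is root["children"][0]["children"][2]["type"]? "parent"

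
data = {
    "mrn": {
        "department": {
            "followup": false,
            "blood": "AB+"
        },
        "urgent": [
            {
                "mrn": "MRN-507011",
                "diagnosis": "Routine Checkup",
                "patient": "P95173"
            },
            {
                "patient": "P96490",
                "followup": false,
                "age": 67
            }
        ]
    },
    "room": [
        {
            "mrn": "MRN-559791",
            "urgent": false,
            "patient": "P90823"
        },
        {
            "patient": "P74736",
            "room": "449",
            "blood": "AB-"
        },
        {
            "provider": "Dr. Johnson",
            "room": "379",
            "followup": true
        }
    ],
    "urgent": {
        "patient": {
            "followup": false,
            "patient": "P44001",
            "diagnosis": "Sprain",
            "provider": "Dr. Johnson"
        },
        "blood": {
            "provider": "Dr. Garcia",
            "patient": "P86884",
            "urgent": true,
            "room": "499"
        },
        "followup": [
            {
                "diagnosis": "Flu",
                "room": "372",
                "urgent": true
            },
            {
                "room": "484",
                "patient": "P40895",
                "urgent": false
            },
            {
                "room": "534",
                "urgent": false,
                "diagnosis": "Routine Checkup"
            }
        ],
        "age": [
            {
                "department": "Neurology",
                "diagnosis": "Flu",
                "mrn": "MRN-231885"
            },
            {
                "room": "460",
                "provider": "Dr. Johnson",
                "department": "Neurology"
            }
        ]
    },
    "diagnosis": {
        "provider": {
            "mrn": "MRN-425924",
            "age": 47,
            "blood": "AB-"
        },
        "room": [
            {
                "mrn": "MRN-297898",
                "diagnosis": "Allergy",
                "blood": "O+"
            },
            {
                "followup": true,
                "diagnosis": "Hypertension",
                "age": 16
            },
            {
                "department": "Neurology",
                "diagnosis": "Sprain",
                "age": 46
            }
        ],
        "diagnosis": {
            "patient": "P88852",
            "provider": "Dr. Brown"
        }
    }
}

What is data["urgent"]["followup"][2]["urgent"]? False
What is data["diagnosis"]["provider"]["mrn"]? "MRN-425924"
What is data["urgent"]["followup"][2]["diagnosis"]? "Routine Checkup"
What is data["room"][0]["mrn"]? "MRN-559791"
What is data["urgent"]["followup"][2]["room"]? "534"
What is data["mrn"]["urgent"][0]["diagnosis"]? "Routine Checkup"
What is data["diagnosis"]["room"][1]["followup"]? True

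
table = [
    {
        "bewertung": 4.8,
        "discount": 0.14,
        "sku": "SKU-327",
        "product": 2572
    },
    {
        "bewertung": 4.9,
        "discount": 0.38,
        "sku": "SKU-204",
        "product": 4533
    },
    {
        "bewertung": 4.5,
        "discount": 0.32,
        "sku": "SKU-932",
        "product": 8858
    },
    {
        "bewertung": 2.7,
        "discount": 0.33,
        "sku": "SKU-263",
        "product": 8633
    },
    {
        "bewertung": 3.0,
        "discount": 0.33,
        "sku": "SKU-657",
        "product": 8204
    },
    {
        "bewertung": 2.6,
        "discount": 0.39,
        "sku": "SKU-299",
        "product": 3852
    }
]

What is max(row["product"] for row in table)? 8858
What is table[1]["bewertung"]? 4.9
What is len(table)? 6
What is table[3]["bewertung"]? 2.7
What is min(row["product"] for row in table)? 2572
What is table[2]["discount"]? 0.32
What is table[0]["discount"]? 0.14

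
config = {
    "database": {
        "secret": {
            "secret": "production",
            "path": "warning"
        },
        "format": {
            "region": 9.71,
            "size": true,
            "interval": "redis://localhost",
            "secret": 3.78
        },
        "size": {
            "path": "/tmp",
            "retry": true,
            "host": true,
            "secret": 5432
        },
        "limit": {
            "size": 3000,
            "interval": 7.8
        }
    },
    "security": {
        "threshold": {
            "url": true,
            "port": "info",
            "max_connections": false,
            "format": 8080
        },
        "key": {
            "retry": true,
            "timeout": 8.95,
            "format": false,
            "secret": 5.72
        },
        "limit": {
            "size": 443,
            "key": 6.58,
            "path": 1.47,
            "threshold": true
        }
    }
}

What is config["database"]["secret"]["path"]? "warning"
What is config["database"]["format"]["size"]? True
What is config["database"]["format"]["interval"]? "redis://localhost"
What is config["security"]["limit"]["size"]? 443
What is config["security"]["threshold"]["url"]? True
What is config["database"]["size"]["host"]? True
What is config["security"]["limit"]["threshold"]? True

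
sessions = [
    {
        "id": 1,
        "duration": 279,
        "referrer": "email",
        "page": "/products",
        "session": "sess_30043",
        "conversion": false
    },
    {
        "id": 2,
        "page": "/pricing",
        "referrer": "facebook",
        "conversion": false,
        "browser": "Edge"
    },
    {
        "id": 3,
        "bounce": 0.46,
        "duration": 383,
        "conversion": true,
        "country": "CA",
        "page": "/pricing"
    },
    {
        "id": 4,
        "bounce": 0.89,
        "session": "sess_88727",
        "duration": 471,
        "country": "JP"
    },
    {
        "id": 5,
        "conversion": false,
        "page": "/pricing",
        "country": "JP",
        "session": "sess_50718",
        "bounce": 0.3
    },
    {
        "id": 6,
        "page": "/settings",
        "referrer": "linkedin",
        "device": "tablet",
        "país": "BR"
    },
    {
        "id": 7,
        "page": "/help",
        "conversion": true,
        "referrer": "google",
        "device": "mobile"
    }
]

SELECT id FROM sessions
[1, 2, 3, 4, 5, 6, 7]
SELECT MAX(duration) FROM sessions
471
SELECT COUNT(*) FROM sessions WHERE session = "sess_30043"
1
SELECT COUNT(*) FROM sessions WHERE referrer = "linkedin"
1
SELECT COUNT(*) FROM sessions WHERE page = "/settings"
1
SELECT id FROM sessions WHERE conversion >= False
[1, 2, 3, 5, 7]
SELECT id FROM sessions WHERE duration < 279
[]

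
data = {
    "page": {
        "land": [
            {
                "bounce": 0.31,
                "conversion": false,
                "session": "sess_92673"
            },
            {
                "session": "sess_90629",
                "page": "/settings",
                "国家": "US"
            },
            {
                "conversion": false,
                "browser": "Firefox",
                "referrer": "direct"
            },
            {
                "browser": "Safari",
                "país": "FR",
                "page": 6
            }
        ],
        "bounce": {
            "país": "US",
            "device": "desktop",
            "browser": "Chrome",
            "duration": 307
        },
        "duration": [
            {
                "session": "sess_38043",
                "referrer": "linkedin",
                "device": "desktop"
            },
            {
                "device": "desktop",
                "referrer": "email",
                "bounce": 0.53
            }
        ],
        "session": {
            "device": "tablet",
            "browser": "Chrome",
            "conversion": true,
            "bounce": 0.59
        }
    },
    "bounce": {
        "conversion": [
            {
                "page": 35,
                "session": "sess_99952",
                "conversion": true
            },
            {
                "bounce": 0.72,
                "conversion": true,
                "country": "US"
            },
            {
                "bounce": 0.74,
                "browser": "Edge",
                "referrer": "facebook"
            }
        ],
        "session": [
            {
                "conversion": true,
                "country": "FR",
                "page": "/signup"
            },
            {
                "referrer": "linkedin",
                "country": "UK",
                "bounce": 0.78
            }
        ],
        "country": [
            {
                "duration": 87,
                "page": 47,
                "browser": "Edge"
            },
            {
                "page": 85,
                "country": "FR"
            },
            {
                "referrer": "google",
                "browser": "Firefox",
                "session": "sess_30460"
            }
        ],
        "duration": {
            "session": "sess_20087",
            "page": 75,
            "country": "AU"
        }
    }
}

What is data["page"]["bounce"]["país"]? "US"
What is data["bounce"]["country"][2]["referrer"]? "google"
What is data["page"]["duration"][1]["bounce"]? 0.53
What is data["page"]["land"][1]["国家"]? "US"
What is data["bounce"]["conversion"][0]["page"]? 35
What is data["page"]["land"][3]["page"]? 6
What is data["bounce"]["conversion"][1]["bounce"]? 0.72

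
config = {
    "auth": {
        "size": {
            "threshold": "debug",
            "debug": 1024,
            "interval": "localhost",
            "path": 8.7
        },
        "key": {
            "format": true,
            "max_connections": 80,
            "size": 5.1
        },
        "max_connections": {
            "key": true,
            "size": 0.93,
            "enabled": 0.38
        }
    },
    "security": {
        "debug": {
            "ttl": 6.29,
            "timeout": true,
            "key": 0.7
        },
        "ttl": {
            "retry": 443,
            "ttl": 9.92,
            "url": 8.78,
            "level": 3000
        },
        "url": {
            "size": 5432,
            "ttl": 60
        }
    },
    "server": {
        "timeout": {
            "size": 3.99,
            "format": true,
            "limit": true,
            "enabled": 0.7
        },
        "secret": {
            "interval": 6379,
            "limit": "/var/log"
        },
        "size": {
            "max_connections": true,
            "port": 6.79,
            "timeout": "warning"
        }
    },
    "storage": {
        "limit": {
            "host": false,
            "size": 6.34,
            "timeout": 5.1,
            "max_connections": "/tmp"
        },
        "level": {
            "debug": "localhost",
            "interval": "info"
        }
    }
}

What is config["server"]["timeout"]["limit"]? True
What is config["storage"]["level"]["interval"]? "info"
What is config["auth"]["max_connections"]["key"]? True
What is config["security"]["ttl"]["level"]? 3000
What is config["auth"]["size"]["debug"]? 1024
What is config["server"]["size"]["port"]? 6.79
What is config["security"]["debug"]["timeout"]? True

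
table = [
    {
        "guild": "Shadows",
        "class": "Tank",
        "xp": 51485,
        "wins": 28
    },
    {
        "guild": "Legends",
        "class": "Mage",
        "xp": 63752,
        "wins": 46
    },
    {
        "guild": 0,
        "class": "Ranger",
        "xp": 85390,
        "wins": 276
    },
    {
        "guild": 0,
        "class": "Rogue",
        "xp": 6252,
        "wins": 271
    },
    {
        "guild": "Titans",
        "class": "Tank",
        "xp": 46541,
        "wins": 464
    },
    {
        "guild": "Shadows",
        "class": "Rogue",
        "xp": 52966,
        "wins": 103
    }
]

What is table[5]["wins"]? 103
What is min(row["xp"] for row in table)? 6252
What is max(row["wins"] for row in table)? 464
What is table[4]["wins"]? 464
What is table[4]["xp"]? 46541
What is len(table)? 6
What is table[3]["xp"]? 6252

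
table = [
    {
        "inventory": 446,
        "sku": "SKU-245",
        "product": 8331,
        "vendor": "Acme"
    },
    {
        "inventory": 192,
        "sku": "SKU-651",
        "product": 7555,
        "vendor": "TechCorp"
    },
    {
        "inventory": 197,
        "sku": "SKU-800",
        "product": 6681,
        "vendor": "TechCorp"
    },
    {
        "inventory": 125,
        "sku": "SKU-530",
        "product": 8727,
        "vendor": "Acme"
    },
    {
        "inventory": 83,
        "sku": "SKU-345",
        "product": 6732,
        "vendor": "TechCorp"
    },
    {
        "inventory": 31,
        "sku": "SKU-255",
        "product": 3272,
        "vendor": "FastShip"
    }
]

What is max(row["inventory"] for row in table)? 446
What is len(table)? 6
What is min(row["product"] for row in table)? 3272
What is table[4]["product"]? 6732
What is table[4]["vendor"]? "TechCorp"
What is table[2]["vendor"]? "TechCorp"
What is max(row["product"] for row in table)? 8727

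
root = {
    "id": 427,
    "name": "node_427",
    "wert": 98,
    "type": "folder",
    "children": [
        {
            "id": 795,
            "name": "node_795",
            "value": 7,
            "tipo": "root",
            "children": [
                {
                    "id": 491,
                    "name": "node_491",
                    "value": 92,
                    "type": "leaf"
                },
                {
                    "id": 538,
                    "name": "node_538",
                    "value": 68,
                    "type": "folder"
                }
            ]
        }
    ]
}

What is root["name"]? "node_427"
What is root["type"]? "folder"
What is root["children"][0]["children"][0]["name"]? "node_491"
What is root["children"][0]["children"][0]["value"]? 92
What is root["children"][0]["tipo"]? "root"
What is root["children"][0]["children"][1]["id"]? 538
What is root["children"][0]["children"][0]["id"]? 491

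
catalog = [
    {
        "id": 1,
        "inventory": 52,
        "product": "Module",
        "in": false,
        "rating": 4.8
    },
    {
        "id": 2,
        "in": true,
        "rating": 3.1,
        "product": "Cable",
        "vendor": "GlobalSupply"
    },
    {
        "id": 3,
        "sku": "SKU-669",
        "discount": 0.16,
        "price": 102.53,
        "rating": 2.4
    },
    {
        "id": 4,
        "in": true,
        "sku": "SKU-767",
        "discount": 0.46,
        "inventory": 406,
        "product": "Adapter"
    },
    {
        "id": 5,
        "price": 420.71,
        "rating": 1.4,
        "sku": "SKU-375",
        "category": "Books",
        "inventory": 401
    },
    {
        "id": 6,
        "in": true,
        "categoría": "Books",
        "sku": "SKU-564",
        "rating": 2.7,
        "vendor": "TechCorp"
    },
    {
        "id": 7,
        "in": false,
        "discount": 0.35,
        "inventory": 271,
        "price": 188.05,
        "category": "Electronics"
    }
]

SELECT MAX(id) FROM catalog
7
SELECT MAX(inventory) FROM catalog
406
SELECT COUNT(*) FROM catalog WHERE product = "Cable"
1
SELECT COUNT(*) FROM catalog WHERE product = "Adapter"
1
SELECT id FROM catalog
[1, 2, 3, 4, 5, 6, 7]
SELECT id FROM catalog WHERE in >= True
[2, 4, 6]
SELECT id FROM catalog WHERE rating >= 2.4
[1, 2, 3, 6]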